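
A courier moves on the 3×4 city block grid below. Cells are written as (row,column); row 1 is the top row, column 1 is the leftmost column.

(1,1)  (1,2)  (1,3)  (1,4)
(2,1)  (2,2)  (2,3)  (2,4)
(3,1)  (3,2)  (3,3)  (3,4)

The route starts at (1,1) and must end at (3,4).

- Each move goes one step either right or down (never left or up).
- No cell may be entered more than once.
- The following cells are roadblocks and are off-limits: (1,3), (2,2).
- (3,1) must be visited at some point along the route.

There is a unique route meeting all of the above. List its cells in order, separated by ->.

(1,1) -> (2,1) -> (3,1) -> (3,2) -> (3,3) -> (3,4)

Moves only go right or down, so the column and row indices never decrease.
Route from (1,1): 2× down (reaching (3,1)), 3× right (reaching (3,4)) — 5 moves in all.
Check: all required cells visited.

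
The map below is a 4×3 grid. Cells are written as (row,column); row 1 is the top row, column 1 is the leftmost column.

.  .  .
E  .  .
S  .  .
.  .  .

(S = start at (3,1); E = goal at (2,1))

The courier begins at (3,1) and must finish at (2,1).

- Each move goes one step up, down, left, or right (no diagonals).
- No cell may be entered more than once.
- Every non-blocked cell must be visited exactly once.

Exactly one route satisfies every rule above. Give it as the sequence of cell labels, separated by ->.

(3,1) -> (4,1) -> (4,2) -> (4,3) -> (3,3) -> (3,2) -> (2,2) -> (2,3) -> (1,3) -> (1,2) -> (1,1) -> (2,1)

Need to visit all 12 open cells exactly once, starting at (3,1) and ending at (2,1).
Cell (1,1) has only two open neighbours ((2,1) and (1,2)), so the path must pass straight through it: one of those is the cell it's entered from and the other is where it exits.
Route from (3,1): down 1 to (4,1), right 2 to (4,3), up 1 to (3,3), left 1 to (3,2), up 1 to (2,2), right 1 to (2,3), up 1 to (1,3), left 2 to (1,1), down 1 to (2,1) — 11 moves in all.
Check: all 12 open cells covered.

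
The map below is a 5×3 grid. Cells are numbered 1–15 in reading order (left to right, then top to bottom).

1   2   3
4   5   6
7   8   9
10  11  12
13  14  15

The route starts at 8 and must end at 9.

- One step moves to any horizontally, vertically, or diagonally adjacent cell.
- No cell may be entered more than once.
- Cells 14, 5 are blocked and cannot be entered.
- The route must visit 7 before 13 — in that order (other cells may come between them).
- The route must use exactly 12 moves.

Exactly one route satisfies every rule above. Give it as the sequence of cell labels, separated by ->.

The waypoints must appear in the order 7, 13, with no cell reused.
Route from 8: up-right 1 to 6, up 1 to 3, left 2 to 1, down 4 to 13, up-right 1 to 11, down-right 1 to 15, up 2 to 9 — 12 moves in all.
Check: order respected (7 at step 6, 13 at step 8); 12 moves as required.

8 -> 6 -> 3 -> 2 -> 1 -> 4 -> 7 -> 10 -> 13 -> 11 -> 15 -> 12 -> 9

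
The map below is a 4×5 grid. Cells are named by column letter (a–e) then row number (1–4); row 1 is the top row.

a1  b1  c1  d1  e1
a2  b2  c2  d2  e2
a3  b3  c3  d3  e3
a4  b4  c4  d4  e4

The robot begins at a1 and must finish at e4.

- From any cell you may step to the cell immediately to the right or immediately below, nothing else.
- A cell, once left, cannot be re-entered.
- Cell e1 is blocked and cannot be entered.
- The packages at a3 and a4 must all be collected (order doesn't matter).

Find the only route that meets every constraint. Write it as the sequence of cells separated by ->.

Moves only go right or down, so the column and row indices never decrease.
Route from a1: down 3 to a4, right 4 to e4 — 7 moves in all.
Check: all required cells visited.

a1 -> a2 -> a3 -> a4 -> b4 -> c4 -> d4 -> e4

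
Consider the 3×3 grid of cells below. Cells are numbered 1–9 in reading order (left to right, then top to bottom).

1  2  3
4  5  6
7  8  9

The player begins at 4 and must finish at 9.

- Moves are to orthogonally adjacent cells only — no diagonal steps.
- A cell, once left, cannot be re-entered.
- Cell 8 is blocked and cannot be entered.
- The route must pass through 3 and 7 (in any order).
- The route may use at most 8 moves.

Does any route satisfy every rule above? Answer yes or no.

no

7 must be visited but has only one open neighbour (4), and it is neither the start nor the goal — the route would have to enter and leave through 4, re-entering it.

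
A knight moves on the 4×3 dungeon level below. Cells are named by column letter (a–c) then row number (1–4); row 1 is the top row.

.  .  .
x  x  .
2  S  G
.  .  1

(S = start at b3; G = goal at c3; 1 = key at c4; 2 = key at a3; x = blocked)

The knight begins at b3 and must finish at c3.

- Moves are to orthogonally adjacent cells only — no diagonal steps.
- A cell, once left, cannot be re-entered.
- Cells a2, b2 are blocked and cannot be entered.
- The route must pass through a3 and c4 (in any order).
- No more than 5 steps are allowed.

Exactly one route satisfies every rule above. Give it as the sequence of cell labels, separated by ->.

The 5-move cap with required stops at a3, c4 leaves no slack for detours.
Route from b3: left to a3, down to a4, 2× right (reaching c4), up to c3 — 5 moves in all.
Check: all required cells visited; 5 ≤ 5 moves.

b3 -> a3 -> a4 -> b4 -> c4 -> c3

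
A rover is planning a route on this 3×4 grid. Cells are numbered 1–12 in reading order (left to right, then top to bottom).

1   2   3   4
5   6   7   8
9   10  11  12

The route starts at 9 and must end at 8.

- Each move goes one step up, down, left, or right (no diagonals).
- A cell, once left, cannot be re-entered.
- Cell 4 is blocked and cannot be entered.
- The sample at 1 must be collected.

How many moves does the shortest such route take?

6

Any route passes through 1 somewhere between 9 and 8. Summing Manhattan distances along the two legs (9 → 1 → 8) gives a lower bound of 2 + 4 = 6 moves.
A route of 6 moves achieves this: 9 → 5 → 1 → 2 → 6 → 7 → 8.
Since 6 matches the lower bound, it is optimal.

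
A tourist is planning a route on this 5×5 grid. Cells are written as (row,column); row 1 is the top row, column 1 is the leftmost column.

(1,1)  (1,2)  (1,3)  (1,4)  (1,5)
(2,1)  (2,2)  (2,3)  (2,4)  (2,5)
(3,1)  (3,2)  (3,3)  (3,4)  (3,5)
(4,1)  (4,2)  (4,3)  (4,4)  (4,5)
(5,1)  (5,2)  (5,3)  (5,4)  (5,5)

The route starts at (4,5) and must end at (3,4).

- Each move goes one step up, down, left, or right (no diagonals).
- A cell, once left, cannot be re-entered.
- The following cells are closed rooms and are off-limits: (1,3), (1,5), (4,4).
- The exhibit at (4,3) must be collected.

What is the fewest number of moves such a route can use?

Any route passes through (4,3) somewhere between (4,5) and (3,4). Summing Manhattan distances along the two legs ((4,5) → (4,3) → (3,4)) gives a lower bound of 2 + 2 = 4 moves.
That bound ignores the blocked cells. Measuring each leg by the fewest moves that actually steer around them ((4,5)→(4,3): 4; (4,3)→(3,4): 2) raises the lower bound to 6.
A route of 6 moves exists: (4,5) → (5,5) → (5,4) → (5,3) → (4,3) → (3,3) → (3,4).
Since 6 matches that lower bound, it is optimal.

6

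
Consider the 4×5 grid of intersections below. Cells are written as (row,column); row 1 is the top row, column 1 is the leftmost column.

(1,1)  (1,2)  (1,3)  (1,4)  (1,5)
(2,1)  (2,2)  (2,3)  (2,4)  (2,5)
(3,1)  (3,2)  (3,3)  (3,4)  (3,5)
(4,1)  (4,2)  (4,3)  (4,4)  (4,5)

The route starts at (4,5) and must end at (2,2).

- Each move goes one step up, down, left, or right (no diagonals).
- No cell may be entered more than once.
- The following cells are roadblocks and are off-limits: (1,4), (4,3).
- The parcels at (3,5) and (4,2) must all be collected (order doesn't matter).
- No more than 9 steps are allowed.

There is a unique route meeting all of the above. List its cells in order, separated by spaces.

(4,5) (3,5) (3,4) (3,3) (3,2) (4,2) (4,1) (3,1) (2,1) (2,2)

Any route must reach (3,5) and (4,2) and still end at (2,2) within 9 moves, so the order of the required stops is forced.
Route from (4,5): up to (3,5), 3× left (reaching (3,2)), down to (4,2), left to (4,1), 2× up (reaching (2,1)), right to (2,2) — 9 moves in all.
Check: all required cells visited; 9 ≤ 9 moves.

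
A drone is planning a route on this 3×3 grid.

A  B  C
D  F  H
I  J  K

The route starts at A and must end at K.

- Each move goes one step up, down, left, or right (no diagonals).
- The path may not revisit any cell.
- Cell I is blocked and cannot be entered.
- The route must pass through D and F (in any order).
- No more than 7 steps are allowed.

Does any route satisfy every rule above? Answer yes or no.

yes

One route that works: A → D → F → J → K.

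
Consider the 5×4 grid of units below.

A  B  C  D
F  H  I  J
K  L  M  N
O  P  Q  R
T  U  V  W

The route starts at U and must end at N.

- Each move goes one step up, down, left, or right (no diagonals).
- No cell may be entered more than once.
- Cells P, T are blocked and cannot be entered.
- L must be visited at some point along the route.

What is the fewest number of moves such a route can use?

Any route passes through L somewhere between U and N. Summing Manhattan distances along the two legs (U → L → N) gives a lower bound of 2 + 2 = 4 moves.
That bound ignores the blocked cells. Measuring each leg by the fewest moves that actually steer around them (U→L: 4; L→N: 2) raises the lower bound to 6.
The shortest route satisfying every rule uses 8 moves: U → V → Q → M → L → H → I → J → N.
The no-revisit rule (legs can't share cells) pushes the minimum above the 6-move bound; an exhaustive check rules out every length from 6 to 7, leaving 8 as the minimum.

8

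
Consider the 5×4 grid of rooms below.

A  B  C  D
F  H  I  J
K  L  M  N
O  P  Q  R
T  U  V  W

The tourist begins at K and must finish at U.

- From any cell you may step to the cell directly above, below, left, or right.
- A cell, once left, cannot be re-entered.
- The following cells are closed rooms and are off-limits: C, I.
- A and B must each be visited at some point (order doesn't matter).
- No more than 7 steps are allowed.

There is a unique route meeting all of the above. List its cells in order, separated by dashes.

K - F - A - B - H - L - P - U

The budget equals the shortest possible length, so every move has to be on a shortest route through the required cells.
Route from K: up 2 to A, right 1 to B, down 4 to U — 7 moves in all.
Check: all required cells visited; 7 ≤ 7 moves.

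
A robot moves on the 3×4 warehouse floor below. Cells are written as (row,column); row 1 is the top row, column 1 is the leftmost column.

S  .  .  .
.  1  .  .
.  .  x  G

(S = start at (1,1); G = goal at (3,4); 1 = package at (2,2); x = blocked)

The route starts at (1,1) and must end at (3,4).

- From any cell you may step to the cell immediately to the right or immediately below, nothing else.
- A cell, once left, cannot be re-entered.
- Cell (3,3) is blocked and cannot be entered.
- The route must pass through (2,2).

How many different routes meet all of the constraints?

2

A right/down-only route from (1,1) to (3,4) makes exactly 2 down-moves and 3 right-moves in some order.
With no other constraints that would be C(5,2) = 10 routes.
Split at (2,2) and multiply the segment counts (each segment already excludes blocked cells): (1,1)→(2,2): 2; (2,2)→(3,4): 1; product = 2.
That gives 2 routes.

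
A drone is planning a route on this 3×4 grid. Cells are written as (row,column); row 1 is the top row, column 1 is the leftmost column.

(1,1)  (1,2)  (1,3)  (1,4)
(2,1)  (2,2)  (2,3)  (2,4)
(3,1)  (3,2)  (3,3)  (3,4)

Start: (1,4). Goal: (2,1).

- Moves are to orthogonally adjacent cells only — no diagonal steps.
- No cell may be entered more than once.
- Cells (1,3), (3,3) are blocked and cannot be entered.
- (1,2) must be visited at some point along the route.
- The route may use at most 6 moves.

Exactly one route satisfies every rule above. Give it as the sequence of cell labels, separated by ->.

(1,4) -> (2,4) -> (2,3) -> (2,2) -> (1,2) -> (1,1) -> (2,1)

The budget equals the shortest possible length, so every move has to be on a shortest route through the required cells.
Route from (1,4): down to (2,4), 2× left (reaching (2,2)), up to (1,2), left to (1,1), down to (2,1) — 6 moves in all.
Check: all required cells visited; 6 ≤ 6 moves.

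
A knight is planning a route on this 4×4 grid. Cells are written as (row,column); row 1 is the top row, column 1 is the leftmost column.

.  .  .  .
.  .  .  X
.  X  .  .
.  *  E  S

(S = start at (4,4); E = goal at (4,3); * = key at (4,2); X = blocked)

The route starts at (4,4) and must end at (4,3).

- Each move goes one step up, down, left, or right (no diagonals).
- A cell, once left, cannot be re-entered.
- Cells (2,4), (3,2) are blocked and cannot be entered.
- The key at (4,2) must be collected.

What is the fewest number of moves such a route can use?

9

Any route passes through (4,2) somewhere between (4,4) and (4,3). Summing Manhattan distances along the two legs ((4,4) → (4,2) → (4,3)) gives a lower bound of 2 + 1 = 3 moves.
The shortest route satisfying every rule uses 9 moves: (4,4) → (3,4) → (3,3) → (2,3) → (2,2) → (2,1) → (3,1) → (4,1) → (4,2) → (4,3).
The bound of 3 isn't tight here; checking systematically, no route of length 3 through 8 satisfies every constraint (on a 4-connected grid the length of any start-to-goal walk has the same parity as the Manhattan bound, so only lengths 3, 5, 7, … need checking), so 9 is the minimum.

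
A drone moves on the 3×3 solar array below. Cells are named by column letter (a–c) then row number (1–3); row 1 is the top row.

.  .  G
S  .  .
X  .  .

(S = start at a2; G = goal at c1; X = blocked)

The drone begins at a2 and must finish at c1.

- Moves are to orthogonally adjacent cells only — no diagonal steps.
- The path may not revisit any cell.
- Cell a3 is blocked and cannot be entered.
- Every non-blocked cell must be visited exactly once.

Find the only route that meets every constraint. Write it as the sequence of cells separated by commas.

a2, a1, b1, b2, b3, c3, c2, c1

Need to visit all 8 open cells exactly once, starting at a2 and ending at c1.
Cell b3 has only two open neighbours (b2 and c3), so the path must pass straight through it: one of those is the cell it's entered from and the other is where it exits.
Route from a2: up 1 to a1, right 1 to b1, down 2 to b3, right 1 to c3, up 2 to c1 — 7 moves in all.
Check: all 8 open cells covered.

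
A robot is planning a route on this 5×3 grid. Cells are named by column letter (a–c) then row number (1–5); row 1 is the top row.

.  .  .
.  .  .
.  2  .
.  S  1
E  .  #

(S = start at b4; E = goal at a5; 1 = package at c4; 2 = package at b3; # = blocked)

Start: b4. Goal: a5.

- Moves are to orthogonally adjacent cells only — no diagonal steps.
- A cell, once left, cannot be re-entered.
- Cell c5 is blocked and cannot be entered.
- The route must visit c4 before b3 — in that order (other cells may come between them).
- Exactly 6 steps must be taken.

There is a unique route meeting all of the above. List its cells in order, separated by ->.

b4 -> c4 -> c3 -> b3 -> a3 -> a4 -> a5

The waypoints must appear in the order c4, b3, with no cell reused.
Route from b4: right to c4, up to c3, 2× left (reaching a3), 2× down (reaching a5) — 6 moves in all.
Check: order respected (1 at step 1, 2 at step 3); 6 moves as required.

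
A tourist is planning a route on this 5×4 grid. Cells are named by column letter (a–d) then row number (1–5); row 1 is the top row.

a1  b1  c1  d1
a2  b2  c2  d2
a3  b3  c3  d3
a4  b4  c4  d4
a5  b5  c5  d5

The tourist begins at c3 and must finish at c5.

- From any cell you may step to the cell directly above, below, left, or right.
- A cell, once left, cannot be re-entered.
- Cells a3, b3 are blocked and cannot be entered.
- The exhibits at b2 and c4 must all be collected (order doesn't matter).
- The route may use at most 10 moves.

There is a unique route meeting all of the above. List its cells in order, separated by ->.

c3 -> c2 -> b2 -> b1 -> c1 -> d1 -> d2 -> d3 -> d4 -> c4 -> c5

Any route must reach b2 and c4 and still end at c5 within 10 moves, so the order of the required stops is forced.
Route from c3: up 1 to c2, left 1 to b2, up 1 to b1, right 2 to d1, down 3 to d4, left 1 to c4, down 1 to c5 — 10 moves in all.
Check: all required cells visited; 10 ≤ 10 moves.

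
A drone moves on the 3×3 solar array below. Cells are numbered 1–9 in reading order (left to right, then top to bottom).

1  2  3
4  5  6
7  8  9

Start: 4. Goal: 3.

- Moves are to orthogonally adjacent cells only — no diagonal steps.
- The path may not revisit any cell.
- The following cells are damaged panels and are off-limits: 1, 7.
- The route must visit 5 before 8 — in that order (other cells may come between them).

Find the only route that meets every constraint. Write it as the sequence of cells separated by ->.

The waypoints must appear in the order 5, 8, with no cell reused.
Route from 4: right 1 to 5, down 1 to 8, right 1 to 9, up 2 to 3 — 5 moves in all.
Check: order respected (5 at step 1, 8 at step 2).

4 -> 5 -> 8 -> 9 -> 6 -> 3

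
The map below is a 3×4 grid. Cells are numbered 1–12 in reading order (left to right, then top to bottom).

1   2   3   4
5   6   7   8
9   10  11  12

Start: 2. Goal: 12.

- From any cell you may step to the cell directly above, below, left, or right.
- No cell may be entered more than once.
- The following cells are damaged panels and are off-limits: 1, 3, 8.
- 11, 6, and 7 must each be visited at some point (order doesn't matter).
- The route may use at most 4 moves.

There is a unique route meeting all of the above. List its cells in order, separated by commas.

2, 6, 7, 11, 12

Any route must reach 11, 6, and 7 and still end at 12 within 4 moves, so the order of the required stops is forced.
Route from 2: down 1 to 6, right 1 to 7, down 1 to 11, right 1 to 12 — 4 moves in all.
Check: all required cells visited; 4 ≤ 4 moves.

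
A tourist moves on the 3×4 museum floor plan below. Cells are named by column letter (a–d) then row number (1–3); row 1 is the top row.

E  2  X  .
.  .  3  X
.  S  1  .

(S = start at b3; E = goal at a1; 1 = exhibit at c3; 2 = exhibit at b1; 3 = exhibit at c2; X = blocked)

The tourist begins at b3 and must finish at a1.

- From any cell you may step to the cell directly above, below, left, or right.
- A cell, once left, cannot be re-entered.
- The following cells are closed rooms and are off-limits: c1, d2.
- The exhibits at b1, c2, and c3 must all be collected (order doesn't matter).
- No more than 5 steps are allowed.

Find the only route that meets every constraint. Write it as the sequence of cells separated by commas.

b3, c3, c2, b2, b1, a1

The budget equals the shortest possible length, so every move has to be on a shortest route through the required cells.
Route from b3: right 1 to c3, up 1 to c2, left 1 to b2, up 1 to b1, left 1 to a1 — 5 moves in all.
Check: all required cells visited; 5 ≤ 5 moves.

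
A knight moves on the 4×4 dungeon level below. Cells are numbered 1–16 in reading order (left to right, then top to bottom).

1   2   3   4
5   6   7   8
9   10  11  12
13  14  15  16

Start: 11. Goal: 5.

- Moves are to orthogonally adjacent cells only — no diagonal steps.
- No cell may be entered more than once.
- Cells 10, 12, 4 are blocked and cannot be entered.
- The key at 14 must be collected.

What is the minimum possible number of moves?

5

Any route passes through 14 somewhere between 11 and 5. Summing Manhattan distances along the two legs (11 → 14 → 5) gives a lower bound of 2 + 3 = 5 moves.
A route of 5 moves achieves this: 11 → 15 → 14 → 13 → 9 → 5.
Since 5 matches the lower bound, it is optimal.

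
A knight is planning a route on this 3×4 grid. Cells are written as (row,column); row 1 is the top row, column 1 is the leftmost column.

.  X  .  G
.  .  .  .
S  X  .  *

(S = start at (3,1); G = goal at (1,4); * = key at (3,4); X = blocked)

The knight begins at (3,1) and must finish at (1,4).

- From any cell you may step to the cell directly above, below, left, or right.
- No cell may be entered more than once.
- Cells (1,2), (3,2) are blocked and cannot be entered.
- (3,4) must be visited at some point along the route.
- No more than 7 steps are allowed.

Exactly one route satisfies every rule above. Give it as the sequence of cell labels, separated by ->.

(3,1) -> (2,1) -> (2,2) -> (2,3) -> (3,3) -> (3,4) -> (2,4) -> (1,4)

The budget equals the shortest possible length, so every move has to be on a shortest route through the required cells.
Route from (3,1): up 1 to (2,1), right 2 to (2,3), down 1 to (3,3), right 1 to (3,4), up 2 to (1,4) — 7 moves in all.
Check: all required cells visited; 7 ≤ 7 moves.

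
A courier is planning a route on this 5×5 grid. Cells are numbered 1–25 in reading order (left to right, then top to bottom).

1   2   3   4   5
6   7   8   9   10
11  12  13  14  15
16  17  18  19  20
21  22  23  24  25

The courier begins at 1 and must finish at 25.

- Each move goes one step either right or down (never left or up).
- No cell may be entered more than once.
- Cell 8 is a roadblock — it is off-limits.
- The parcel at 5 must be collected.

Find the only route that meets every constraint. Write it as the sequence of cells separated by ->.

1 -> 2 -> 3 -> 4 -> 5 -> 10 -> 15 -> 20 -> 25

Moves only go right or down, so the column and row indices never decrease.
Route from 1: right 4 to 5, down 4 to 25 — 8 moves in all.
Check: all required cells visited.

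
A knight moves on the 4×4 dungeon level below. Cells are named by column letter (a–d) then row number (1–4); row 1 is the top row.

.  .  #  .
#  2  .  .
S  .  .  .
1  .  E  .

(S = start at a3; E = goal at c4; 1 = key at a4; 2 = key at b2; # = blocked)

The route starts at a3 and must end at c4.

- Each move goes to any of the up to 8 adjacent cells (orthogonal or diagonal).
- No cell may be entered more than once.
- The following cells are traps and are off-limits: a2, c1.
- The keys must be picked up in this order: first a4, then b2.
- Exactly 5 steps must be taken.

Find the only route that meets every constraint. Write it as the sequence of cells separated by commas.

a3, a4, b3, b2, c3, c4

The waypoints must appear in the order a4, b2, with no cell reused.
Route from a3: down to a4, up-right to b3, up to b2, down-right to c3, down to c4 — 5 moves in all.
Check: order respected (1 at step 1, 2 at step 3); 5 moves as required.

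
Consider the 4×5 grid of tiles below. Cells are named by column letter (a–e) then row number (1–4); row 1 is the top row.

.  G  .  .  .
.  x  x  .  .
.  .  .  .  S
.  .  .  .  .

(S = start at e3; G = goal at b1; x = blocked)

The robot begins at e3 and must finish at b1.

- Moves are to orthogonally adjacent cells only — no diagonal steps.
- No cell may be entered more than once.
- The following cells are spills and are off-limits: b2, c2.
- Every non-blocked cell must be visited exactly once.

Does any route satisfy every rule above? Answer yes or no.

no

Exhausting the options from e3, every branch either dead-ends against blocked cells, would have to re-enter a cell already used, or reaches the goal with a constraint still unmet.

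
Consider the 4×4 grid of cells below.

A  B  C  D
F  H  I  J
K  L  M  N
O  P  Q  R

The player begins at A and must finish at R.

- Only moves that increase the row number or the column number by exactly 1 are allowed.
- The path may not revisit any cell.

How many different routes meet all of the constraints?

A right/down-only route from A to R makes exactly 3 down-moves and 3 right-moves in some order.
With no other constraints that would be C(6,3) = 20 routes.
That gives 20 routes.

20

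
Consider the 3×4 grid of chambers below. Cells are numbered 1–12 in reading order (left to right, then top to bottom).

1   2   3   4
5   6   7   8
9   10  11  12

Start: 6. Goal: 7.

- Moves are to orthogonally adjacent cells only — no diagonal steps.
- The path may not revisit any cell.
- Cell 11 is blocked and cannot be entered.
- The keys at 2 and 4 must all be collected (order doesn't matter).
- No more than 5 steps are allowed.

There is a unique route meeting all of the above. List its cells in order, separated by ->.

6 -> 2 -> 3 -> 4 -> 8 -> 7

Any route must reach 2 and 4 and still end at 7 within 5 moves, so the order of the required stops is forced.
Route from 6: up to 2, 2× right (reaching 4), down to 8, left to 7 — 5 moves in all.
Check: all required cells visited; 5 ≤ 5 moves.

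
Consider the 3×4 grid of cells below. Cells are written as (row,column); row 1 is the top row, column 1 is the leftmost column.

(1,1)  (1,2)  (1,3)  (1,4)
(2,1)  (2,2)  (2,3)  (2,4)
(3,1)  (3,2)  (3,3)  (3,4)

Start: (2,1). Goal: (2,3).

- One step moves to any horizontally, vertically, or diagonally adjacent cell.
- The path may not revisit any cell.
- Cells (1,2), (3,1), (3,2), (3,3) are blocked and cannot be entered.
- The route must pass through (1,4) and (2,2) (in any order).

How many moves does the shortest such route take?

4

Any route passes through (1,4) and (2,2) in some order between (2,1) and (2,3). Summing Chebyshev distances along each leg and taking the cheapest ordering ((2,1) → (2,2) → (1,4) → (2,3)) gives a lower bound of 1 + 2 + 1 = 4 moves.
A route of 4 moves achieves this: (2,1) → (2,2) → (1,3) → (1,4) → (2,3).
Since 4 matches the lower bound, it is optimal.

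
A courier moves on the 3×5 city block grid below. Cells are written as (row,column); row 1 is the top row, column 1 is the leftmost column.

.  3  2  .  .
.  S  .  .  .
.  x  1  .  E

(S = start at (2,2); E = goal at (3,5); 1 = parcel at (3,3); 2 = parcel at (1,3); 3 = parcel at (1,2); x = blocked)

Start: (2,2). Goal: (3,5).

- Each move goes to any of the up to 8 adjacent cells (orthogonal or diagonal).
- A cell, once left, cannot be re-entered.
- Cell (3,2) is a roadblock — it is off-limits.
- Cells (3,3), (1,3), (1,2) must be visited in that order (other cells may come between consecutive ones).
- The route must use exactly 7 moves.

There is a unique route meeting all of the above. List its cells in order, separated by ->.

(2,2) -> (3,3) -> (2,4) -> (1,3) -> (1,2) -> (2,3) -> (3,4) -> (3,5)

The waypoints must appear in the order (3,3), (1,3), (1,2), with no cell reused.
Route from (2,2): down-right to (3,3), up-right to (2,4), up-left to (1,3), left to (1,2), 2× down-right (reaching (3,4)), right to (3,5) — 7 moves in all.
Check: order respected (1 at step 1, 2 at step 3, 3 at step 4); 7 moves as required.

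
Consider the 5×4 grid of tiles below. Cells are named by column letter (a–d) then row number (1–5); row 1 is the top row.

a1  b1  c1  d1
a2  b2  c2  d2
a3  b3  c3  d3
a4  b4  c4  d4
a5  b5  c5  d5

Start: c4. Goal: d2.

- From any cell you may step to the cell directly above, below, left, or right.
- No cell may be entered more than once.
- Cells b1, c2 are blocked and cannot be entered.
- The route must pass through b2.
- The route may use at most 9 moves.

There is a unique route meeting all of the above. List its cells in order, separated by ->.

The 9-move cap with required stops at b2 leaves no slack for detours.
Route from c4: 2× left (reaching a4), 2× up (reaching a2), right to b2, down to b3, 2× right (reaching d3), up to d2 — 9 moves in all.
Check: all required cells visited; 9 ≤ 9 moves.

c4 -> b4 -> a4 -> a3 -> a2 -> b2 -> b3 -> c3 -> d3 -> d2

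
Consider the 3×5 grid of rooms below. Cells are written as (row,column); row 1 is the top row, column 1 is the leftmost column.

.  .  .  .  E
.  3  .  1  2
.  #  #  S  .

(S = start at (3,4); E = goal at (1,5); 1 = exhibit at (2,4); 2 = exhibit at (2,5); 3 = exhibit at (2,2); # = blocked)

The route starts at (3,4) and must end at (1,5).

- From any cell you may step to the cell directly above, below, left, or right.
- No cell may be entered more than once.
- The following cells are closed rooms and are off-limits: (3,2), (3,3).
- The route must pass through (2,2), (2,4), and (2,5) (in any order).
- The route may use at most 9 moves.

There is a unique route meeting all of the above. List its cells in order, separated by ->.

(3,4) -> (3,5) -> (2,5) -> (2,4) -> (2,3) -> (2,2) -> (1,2) -> (1,3) -> (1,4) -> (1,5)

Any route must reach (2,2), (2,4), and (2,5) and still end at (1,5) within 9 moves, so the order of the required stops is forced.
Route from (3,4): right 1 to (3,5), up 1 to (2,5), left 3 to (2,2), up 1 to (1,2), right 3 to (1,5) — 9 moves in all.
Check: all required cells visited; 9 ≤ 9 moves.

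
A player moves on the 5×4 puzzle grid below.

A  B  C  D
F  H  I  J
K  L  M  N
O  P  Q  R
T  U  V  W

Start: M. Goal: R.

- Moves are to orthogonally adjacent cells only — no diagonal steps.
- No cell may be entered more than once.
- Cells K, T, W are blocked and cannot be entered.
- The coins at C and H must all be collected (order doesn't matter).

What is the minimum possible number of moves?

Any route passes through C and H in some order between M and R. Summing Manhattan distances along each leg and taking the cheapest ordering (M → C → H → R) gives a lower bound of 2 + 2 + 4 = 8 moves.
A route of 8 moves achieves this: M → I → C → B → H → L → P → Q → R.
Since 8 matches the lower bound, it is optimal.

8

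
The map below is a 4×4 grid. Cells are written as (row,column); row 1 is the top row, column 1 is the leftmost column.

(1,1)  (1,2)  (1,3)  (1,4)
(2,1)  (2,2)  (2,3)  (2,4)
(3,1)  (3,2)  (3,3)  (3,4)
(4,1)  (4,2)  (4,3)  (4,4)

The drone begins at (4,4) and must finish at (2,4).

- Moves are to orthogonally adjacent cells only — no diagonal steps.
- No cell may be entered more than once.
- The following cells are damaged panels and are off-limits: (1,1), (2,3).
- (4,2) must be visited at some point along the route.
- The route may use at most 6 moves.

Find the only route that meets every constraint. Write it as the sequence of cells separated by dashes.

Any route must reach (4,2) and still end at (2,4) within 6 moves, so the order of the required stops is forced.
Route from (4,4): left 2 to (4,2), up 1 to (3,2), right 2 to (3,4), up 1 to (2,4) — 6 moves in all.
Check: all required cells visited; 6 ≤ 6 moves.

(4,4) - (4,3) - (4,2) - (3,2) - (3,3) - (3,4) - (2,4)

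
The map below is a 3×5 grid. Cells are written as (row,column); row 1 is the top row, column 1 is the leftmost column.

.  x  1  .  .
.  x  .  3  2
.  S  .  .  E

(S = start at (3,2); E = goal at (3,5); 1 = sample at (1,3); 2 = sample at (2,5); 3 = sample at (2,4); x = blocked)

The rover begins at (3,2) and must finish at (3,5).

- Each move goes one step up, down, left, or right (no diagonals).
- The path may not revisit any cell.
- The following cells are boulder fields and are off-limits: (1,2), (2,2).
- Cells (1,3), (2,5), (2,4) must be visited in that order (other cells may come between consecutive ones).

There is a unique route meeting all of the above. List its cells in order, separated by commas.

(3,2), (3,3), (2,3), (1,3), (1,4), (1,5), (2,5), (2,4), (3,4), (3,5)

The waypoints must appear in the order (1,3), (2,5), (2,4), with no cell reused.
Route from (3,2): right 1 to (3,3), up 2 to (1,3), right 2 to (1,5), down 1 to (2,5), left 1 to (2,4), down 1 to (3,4), right 1 to (3,5) — 9 moves in all.
Check: order respected (1 at step 3, 2 at step 6, 3 at step 7).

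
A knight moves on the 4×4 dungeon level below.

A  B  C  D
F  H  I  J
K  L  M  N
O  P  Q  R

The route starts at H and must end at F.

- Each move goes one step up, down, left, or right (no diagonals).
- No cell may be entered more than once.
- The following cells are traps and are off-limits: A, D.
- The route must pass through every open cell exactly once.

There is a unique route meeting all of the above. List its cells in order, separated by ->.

Need to visit all 14 open cells exactly once, starting at H and ending at F.
Route from H: up 1 to B, right 1 to C, down 1 to I, right 1 to J, down 2 to R, left 1 to Q, up 1 to M, left 1 to L, down 1 to P, left 1 to O, up 2 to F — 13 moves in all.
Check: all 14 open cells covered.

H -> B -> C -> I -> J -> N -> R -> Q -> M -> L -> P -> O -> K -> F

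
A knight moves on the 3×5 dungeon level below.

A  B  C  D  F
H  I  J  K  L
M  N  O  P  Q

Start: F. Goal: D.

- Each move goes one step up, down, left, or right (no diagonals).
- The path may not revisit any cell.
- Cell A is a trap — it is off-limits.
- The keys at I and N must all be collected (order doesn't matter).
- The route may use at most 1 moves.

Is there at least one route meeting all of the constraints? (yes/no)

no

Even ignoring the no-revisit rule, getting from F to D, taking the cheapest ordering F → N → I → D needs at least 5 + 1 + 3 = 9 moves (Manhattan distance per leg), which exceeds the 1-move limit.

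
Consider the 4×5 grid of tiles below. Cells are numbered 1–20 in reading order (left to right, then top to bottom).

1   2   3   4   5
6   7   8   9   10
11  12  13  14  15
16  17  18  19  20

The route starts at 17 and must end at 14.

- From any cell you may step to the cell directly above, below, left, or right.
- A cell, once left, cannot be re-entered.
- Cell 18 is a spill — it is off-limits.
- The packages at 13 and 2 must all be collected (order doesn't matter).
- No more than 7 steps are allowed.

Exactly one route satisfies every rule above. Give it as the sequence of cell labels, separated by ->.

17 -> 12 -> 7 -> 2 -> 3 -> 8 -> 13 -> 14

Any route must reach 13 and 2 and still end at 14 within 7 moves, so the order of the required stops is forced.
Route from 17: up 3 to 2, right 1 to 3, down 2 to 13, right 1 to 14 — 7 moves in all.
Check: all required cells visited; 7 ≤ 7 moves.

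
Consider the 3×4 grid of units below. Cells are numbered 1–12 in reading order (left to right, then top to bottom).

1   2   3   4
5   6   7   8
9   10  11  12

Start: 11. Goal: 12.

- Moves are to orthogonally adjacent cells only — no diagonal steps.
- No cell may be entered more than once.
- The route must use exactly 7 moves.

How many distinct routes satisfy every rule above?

5

Need simple routes of exactly 7 moves from 11 to 12 (Manhattan distance 1, so 3 moves are spent on a detour and 3 undoing it).
Enumerating: 11 7 6 2 3 4 8 12 | 11 10 6 2 3 7 8 12 | 11 10 6 2 3 4 8 12 | 11 10 6 7 3 4 8 12 | 11 10 9 5 6 7 8 12.
That gives 5 routes.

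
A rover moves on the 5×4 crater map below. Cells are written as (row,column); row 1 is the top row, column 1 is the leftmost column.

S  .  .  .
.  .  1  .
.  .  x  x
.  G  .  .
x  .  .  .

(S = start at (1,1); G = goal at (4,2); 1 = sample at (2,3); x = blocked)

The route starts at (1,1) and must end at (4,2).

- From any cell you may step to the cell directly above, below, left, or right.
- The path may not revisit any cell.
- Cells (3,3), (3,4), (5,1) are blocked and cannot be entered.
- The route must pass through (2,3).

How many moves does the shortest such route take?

Any route passes through (2,3) somewhere between (1,1) and (4,2). Summing Manhattan distances along the two legs ((1,1) → (2,3) → (4,2)) gives a lower bound of 3 + 3 = 6 moves.
A route of 6 moves achieves this: (1,1) → (1,2) → (1,3) → (2,3) → (2,2) → (3,2) → (4,2).
Since 6 matches the lower bound, it is optimal.

6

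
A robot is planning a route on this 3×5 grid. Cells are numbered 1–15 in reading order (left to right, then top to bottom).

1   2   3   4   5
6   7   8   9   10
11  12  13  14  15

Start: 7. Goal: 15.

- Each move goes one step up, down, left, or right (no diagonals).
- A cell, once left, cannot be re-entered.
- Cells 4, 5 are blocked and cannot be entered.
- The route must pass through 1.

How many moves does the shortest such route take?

8

Any route passes through 1 somewhere between 7 and 15. Summing Manhattan distances along the two legs (7 → 1 → 15) gives a lower bound of 2 + 6 = 8 moves.
A route of 8 moves achieves this: 7 → 2 → 1 → 6 → 11 → 12 → 13 → 14 → 15.
Since 8 matches the lower bound, it is optimal.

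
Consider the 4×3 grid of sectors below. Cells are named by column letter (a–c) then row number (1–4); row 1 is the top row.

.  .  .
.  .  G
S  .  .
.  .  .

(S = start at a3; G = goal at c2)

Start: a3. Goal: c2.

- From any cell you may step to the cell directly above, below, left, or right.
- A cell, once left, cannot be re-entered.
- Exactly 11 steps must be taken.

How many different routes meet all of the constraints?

Need simple routes of exactly 11 moves from a3 to c2 (Manhattan distance 3, so 4 moves are spent on a detour and 4 undoing it).
Enumerating: a3 a4 b4 c4 c3 b3 b2 a2 a1 b1 c1 c2.
That gives 1 route.

1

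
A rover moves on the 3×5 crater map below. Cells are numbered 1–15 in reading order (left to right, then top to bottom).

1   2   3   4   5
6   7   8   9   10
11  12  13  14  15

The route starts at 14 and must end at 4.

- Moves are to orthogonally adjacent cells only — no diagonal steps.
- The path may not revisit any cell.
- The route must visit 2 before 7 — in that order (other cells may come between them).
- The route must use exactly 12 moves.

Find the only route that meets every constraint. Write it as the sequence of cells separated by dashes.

The waypoints must appear in the order 2, 7, with no cell reused.
Route from 14: left 3 to 11, up 2 to 1, right 1 to 2, down 1 to 7, right 3 to 10, up 1 to 5, left 1 to 4 — 12 moves in all.
Check: order respected (2 at step 6, 7 at step 7); 12 moves as required.

14 - 13 - 12 - 11 - 6 - 1 - 2 - 7 - 8 - 9 - 10 - 5 - 4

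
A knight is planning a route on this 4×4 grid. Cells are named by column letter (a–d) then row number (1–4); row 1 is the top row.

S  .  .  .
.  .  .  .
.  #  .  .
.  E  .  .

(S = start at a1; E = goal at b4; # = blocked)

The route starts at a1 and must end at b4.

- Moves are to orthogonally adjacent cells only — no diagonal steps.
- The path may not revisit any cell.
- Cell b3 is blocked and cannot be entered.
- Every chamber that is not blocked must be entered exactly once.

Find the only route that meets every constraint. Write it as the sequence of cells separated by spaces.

a1 b1 c1 d1 d2 d3 d4 c4 c3 c2 b2 a2 a3 a4 b4

Need to visit all 15 open cells exactly once, starting at a1 and ending at b4.
Cell a3 has only two open neighbours (a2 and a4), so the path must pass straight through it: one of those is the cell it's entered from and the other is where it exits.
Route from a1: 3× right (reaching d1), 3× down (reaching d4), left to c4, 2× up (reaching c2), 2× left (reaching a2), 2× down (reaching a4), right to b4 — 14 moves in all.
Check: all 15 open cells covered.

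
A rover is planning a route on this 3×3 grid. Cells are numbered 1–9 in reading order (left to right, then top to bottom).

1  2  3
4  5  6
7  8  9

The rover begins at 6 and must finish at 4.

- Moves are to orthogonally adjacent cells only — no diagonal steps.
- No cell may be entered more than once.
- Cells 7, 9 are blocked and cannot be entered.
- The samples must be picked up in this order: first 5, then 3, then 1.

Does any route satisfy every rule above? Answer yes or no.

Even ignoring the required order, no revisit-free route from 6 to 4 manages to pass through all of 5, 3, and 1: branching out from 6, every path either misses one of them or, having collected them, can no longer reach 4 without re-entering a cell.

no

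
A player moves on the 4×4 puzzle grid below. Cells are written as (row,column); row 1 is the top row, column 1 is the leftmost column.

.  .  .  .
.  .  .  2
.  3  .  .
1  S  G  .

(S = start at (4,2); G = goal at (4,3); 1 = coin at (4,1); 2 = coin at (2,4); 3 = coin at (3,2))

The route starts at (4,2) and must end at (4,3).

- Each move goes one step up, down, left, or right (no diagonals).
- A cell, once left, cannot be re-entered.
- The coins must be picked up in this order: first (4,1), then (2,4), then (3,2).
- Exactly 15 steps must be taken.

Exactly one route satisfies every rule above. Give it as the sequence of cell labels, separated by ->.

The waypoints must appear in the order (4,1), (2,4), (3,2), with no cell reused.
Route from (4,2): left to (4,1), 3× up (reaching (1,1)), 3× right (reaching (1,4)), down to (2,4), 2× left (reaching (2,2)), down to (3,2), 2× right (reaching (3,4)), down to (4,4), left to (4,3) — 15 moves in all.
Check: order respected (1 at step 1, 2 at step 8, 3 at step 11); 15 moves as required.

(4,2) -> (4,1) -> (3,1) -> (2,1) -> (1,1) -> (1,2) -> (1,3) -> (1,4) -> (2,4) -> (2,3) -> (2,2) -> (3,2) -> (3,3) -> (3,4) -> (4,4) -> (4,3)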